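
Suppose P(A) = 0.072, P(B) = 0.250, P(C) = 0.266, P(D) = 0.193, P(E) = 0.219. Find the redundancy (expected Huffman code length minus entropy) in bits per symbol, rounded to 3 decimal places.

0.046 bits

Entropy H = −Σ p log₂ p ≈ 2.2194 bits.
Huffman merges: 9/125+193/1000→53/200; 219/1000+1/4→469/1000; 53/200+133/500→531/1000; 469/1000+531/1000→1. L = 453/200 ≈ 2.2650.
L − H = 2.2650 − 2.2194 = 0.046 bits.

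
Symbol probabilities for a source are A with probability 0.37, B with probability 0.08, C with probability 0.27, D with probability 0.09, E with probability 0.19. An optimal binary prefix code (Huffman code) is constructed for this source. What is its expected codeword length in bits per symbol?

Repeatedly combine the two least-probable nodes; the expected code length is the sum of the merged weights.
merge 2/25 + 9/100 → 17/100
merge 17/100 + 19/100 → 9/25
merge 27/100 + 9/25 → 63/100
merge 37/100 + 63/100 → 1
L = 17/100 + 9/25 + 63/100 + 1 = 54/25 = 2.16 bits/symbol.

2.16 bits/symbol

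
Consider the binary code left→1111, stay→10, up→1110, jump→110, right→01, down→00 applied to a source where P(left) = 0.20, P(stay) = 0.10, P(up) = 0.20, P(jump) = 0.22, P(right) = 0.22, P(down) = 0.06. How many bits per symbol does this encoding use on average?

3.02 bits/symbol

L̄ = Σ pᵢ·ℓᵢ = 0.20·4 + 0.10·2 + 0.20·4 + 0.22·3 + 0.22·2 + 0.06·2 = 3.02 bits/symbol.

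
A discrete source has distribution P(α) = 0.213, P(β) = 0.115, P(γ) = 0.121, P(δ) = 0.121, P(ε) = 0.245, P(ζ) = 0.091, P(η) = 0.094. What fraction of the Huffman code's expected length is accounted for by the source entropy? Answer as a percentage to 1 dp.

Entropy H = −Σ p log₂ p ≈ 2.7039 bits.
Huffman merges: 91/1000+47/500→37/200; 23/200+121/1000→59/250; 121/1000+37/200→153/500; 213/1000+59/250→449/1000; 49/200+153/500→551/1000; 449/1000+551/1000→1. L = 2727/1000 ≈ 2.7270.
Efficiency = H/L = 2.7039/2.7270 = 99.2%.

99.2%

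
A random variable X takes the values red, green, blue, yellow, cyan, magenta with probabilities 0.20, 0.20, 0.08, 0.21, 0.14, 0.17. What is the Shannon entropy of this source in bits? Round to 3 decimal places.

H = −Σ pᵢ log₂ pᵢ.
−0.20·log₂(0.20) = 0.4644
−0.20·log₂(0.20) = 0.4644
−0.08·log₂(0.08) = 0.2915
−0.21·log₂(0.21) = 0.4728
−0.14·log₂(0.14) = 0.3971
−0.17·log₂(0.17) = 0.4346
Sum ≈ 2.5248 → 2.525 bits.

2.525 bits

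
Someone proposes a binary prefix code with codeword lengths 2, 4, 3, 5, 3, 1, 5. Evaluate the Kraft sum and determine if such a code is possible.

With common denominator 2^5 = 32: Σ 2^(−ℓᵢ) = 8/32 + 2/32 + 4/32 + 1/32 + 4/32 + 16/32 + 1/32 = 36/32 = 1.125.
Kraft's inequality requires Σ ≤ 1; here Σ = 1.125 > 1, so no such prefix code exists.

1.125; no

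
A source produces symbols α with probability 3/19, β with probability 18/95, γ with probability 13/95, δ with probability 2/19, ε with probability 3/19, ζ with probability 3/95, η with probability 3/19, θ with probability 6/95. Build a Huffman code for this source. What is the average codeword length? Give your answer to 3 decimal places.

Repeatedly combine the two least-probable nodes; the expected code length is the sum of the merged weights.
merge 3/95 + 6/95 → 9/95
merge 9/95 + 2/19 → 1/5
merge 13/95 + 3/19 → 28/95
merge 3/19 + 3/19 → 6/19
merge 18/95 + 1/5 → 37/95
merge 28/95 + 6/19 → 58/95
merge 37/95 + 58/95 → 1
L = 9/95 + 1/5 + 28/95 + 6/19 + 37/95 + 58/95 + 1 = 276/95 ≈ 2.905 bits/symbol.

2.905 bits/symbol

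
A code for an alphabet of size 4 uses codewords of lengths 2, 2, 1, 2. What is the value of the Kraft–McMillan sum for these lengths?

1.25

With common denominator 2^2 = 4: Σ 2^(−ℓᵢ) = 1/4 + 1/4 + 2/4 + 1/4 = 5/4 = 1.25.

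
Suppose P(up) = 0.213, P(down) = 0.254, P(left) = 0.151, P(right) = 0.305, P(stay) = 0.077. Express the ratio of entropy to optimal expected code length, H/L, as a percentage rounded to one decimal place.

Entropy H = −Σ p log₂ p ≈ 2.1966 bits.
Huffman merges: 77/1000+151/1000→57/250; 213/1000+57/250→441/1000; 127/500+61/200→559/1000; 441/1000+559/1000→1. L = 557/250 ≈ 2.2280.
Efficiency = H/L = 2.1966/2.2280 = 98.6%.

98.6%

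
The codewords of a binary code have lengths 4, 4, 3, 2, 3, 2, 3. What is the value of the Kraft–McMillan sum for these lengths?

1

With common denominator 2^4 = 16: Σ 2^(−ℓᵢ) = 1/16 + 1/16 + 2/16 + 4/16 + 2/16 + 4/16 + 2/16 = 16/16 = 1.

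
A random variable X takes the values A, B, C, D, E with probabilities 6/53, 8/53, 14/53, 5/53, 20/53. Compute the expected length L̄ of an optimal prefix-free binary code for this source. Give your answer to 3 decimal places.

Repeatedly combine the two least-probable nodes; the expected code length is the sum of the merged weights.
merge 5/53 + 6/53 → 11/53
merge 8/53 + 11/53 → 19/53
merge 14/53 + 19/53 → 33/53
merge 20/53 + 33/53 → 1
L = 11/53 + 19/53 + 33/53 + 1 = 116/53 ≈ 2.189 bits/symbol.

2.189 bits/symbol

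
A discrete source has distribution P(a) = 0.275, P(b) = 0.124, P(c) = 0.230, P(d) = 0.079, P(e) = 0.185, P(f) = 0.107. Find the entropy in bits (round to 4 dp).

2.4580 bits

H = −Σ pᵢ log₂ pᵢ.
−0.275·log₂(0.275) = 0.5122
−0.124·log₂(0.124) = 0.3734
−0.230·log₂(0.230) = 0.4877
−0.079·log₂(0.079) = 0.2893
−0.185·log₂(0.185) = 0.4504
−0.107·log₂(0.107) = 0.3450
Sum ≈ 2.4580 → 2.4580 bits.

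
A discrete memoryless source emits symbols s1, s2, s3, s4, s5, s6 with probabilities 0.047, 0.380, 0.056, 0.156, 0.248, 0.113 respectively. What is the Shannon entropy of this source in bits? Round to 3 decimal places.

2.243 bits

H = −Σ pᵢ log₂ pᵢ.
−0.047·log₂(0.047) = 0.2073
−0.380·log₂(0.380) = 0.5305
−0.056·log₂(0.056) = 0.2329
−0.156·log₂(0.156) = 0.4181
−0.248·log₂(0.248) = 0.4989
−0.113·log₂(0.113) = 0.3555
Sum ≈ 2.2431 → 2.243 bits.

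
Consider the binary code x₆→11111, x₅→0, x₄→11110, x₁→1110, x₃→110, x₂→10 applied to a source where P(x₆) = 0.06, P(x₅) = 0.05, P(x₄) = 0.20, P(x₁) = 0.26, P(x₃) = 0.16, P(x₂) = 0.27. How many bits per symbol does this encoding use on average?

L̄ = Σ pᵢ·ℓᵢ = 0.06·5 + 0.05·1 + 0.20·5 + 0.26·4 + 0.16·3 + 0.27·2 = 3.41 bits/symbol.

3.41 bits/symbol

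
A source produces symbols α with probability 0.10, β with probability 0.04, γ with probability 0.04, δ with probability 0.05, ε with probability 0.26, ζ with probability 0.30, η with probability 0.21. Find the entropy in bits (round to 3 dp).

2.419 bits

H = −Σ pᵢ log₂ pᵢ.
−0.10·log₂(0.10) = 0.3322
−0.04·log₂(0.04) = 0.1858
−0.04·log₂(0.04) = 0.1858
−0.05·log₂(0.05) = 0.2161
−0.26·log₂(0.26) = 0.5053
−0.30·log₂(0.30) = 0.5211
−0.21·log₂(0.21) = 0.4728
Sum ≈ 2.4190 → 2.419 bits.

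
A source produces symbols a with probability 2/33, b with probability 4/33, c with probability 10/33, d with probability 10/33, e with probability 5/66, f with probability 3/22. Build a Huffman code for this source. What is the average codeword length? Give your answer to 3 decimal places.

Repeatedly combine the two least-probable nodes; the expected code length is the sum of the merged weights.
merge 2/33 + 5/66 → 3/22
merge 4/33 + 3/22 → 17/66
merge 3/22 + 17/66 → 13/33
merge 10/33 + 10/33 → 20/33
merge 13/33 + 20/33 → 1
L = 3/22 + 17/66 + 13/33 + 20/33 + 1 = 79/33 ≈ 2.394 bits/symbol.

2.394 bits/symbol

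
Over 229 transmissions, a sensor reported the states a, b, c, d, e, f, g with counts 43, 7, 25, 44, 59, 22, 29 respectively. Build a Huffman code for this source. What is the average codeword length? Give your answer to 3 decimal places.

Probabilities are the counts divided by 229.
Repeatedly combine the two least-probable nodes; the expected code length is the sum of the merged weights.
merge 7/229 + 22/229 → 29/229
merge 25/229 + 29/229 → 54/229
merge 29/229 + 43/229 → 72/229
merge 44/229 + 54/229 → 98/229
merge 59/229 + 72/229 → 131/229
merge 98/229 + 131/229 → 1
L = 29/229 + 54/229 + 72/229 + 98/229 + 131/229 + 1 = 613/229 ≈ 2.677 bits/symbol.

2.677 bits/symbol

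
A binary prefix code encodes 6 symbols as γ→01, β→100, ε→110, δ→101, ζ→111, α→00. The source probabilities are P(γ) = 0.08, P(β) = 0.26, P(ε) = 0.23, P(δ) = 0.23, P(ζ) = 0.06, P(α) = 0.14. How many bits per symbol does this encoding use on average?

L̄ = Σ pᵢ·ℓᵢ = 0.08·2 + 0.26·3 + 0.23·3 + 0.23·3 + 0.06·3 + 0.14·2 = 2.78 bits/symbol.

2.78 bits/symbol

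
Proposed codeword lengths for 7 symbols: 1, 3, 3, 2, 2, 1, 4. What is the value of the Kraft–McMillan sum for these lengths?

With common denominator 2^4 = 16: Σ 2^(−ℓᵢ) = 8/16 + 2/16 + 2/16 + 4/16 + 4/16 + 8/16 + 1/16 = 29/16 = 1.8125.

1.8125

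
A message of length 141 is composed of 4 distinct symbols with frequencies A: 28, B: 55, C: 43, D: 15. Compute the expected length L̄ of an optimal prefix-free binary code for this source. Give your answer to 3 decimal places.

Probabilities are the counts divided by 141.
Repeatedly combine the two least-probable nodes; the expected code length is the sum of the merged weights.
merge 5/47 + 28/141 → 43/141
merge 43/141 + 43/141 → 86/141
merge 55/141 + 86/141 → 1
L = 43/141 + 86/141 + 1 = 90/47 ≈ 1.915 bits/symbol.

1.915 bits/symbol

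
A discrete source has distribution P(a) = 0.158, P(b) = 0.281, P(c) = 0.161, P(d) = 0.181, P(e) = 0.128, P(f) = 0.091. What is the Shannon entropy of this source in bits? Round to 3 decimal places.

H = −Σ pᵢ log₂ pᵢ.
−0.158·log₂(0.158) = 0.4206
−0.281·log₂(0.281) = 0.5146
−0.161·log₂(0.161) = 0.4242
−0.181·log₂(0.181) = 0.4463
−0.128·log₂(0.128) = 0.3796
−0.091·log₂(0.091) = 0.3147
Sum ≈ 2.5001 → 2.500 bits.

2.500 bits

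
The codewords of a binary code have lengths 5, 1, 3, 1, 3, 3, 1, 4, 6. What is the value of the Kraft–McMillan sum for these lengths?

With common denominator 2^6 = 64: Σ 2^(−ℓᵢ) = 2/64 + 32/64 + 8/64 + 32/64 + 8/64 + 8/64 + 32/64 + 4/64 + 1/64 = 127/64 = 1.984375.

1.984375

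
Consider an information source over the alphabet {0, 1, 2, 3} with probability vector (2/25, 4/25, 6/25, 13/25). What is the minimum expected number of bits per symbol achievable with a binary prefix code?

1.72 bits/symbol

Repeatedly combine the two least-probable nodes; the expected code length is the sum of the merged weights.
merge 2/25 + 4/25 → 6/25
merge 6/25 + 6/25 → 12/25
merge 12/25 + 13/25 → 1
L = 6/25 + 12/25 + 1 = 43/25 = 1.72 bits/symbol.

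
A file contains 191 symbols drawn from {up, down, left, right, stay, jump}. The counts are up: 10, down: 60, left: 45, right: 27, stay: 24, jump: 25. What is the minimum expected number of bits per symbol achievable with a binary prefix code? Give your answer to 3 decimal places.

Probabilities are the counts divided by 191.
Repeatedly combine the two least-probable nodes; the expected code length is the sum of the merged weights.
merge 10/191 + 24/191 → 34/191
merge 25/191 + 27/191 → 52/191
merge 34/191 + 45/191 → 79/191
merge 52/191 + 60/191 → 112/191
merge 79/191 + 112/191 → 1
L = 34/191 + 52/191 + 79/191 + 112/191 + 1 = 468/191 ≈ 2.450 bits/symbol.

2.450 bits/symbol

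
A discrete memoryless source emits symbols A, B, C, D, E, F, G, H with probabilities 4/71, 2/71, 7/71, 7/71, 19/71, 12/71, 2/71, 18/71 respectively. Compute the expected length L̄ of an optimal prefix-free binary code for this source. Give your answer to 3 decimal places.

Repeatedly combine the two least-probable nodes; the expected code length is the sum of the merged weights.
merge 2/71 + 2/71 → 4/71
merge 4/71 + 4/71 → 8/71
merge 7/71 + 7/71 → 14/71
merge 8/71 + 12/71 → 20/71
merge 14/71 + 18/71 → 32/71
merge 19/71 + 20/71 → 39/71
merge 32/71 + 39/71 → 1
L = 4/71 + 8/71 + 14/71 + 20/71 + 32/71 + 39/71 + 1 = 188/71 ≈ 2.648 bits/symbol.

2.648 bits/symbol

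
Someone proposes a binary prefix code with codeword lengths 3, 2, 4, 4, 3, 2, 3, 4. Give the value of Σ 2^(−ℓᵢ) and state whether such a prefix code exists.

With common denominator 2^4 = 16: Σ 2^(−ℓᵢ) = 2/16 + 4/16 + 1/16 + 1/16 + 2/16 + 4/16 + 2/16 + 1/16 = 17/16 = 1.0625.
Kraft's inequality requires Σ ≤ 1; here Σ = 1.0625 > 1, so no such prefix code exists.

1.0625; no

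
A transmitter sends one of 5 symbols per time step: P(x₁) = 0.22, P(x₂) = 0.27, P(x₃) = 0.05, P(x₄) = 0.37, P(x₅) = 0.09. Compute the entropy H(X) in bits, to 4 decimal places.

H = −Σ pᵢ log₂ pᵢ.
−0.22·log₂(0.22) = 0.4806
−0.27·log₂(0.27) = 0.5100
−0.05·log₂(0.05) = 0.2161
−0.37·log₂(0.37) = 0.5307
−0.09·log₂(0.09) = 0.3127
Sum ≈ 2.0501 → 2.0501 bits.

2.0501 bits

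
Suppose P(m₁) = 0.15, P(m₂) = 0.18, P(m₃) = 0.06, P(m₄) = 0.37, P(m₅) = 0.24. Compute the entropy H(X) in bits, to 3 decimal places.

H = −Σ pᵢ log₂ pᵢ.
−0.15·log₂(0.15) = 0.4105
−0.18·log₂(0.18) = 0.4453
−0.06·log₂(0.06) = 0.2435
−0.37·log₂(0.37) = 0.5307
−0.24·log₂(0.24) = 0.4941
Sum ≈ 2.1242 → 2.124 bits.

2.124 bits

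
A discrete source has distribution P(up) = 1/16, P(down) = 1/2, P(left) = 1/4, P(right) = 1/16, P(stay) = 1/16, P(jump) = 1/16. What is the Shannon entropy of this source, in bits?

Each probability is a power of 1/2, so log₂(1/p) is an integer.
H = Σ p·log₂(1/p) = 1/16·4 + 1/2·1 + 1/4·2 + 1/16·4 + 1/16·4 + 1/16·4 = 2 bits.

2 bits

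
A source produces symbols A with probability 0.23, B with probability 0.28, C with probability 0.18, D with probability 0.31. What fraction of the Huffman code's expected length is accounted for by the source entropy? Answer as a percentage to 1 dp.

98.5%

Entropy H = −Σ p log₂ p ≈ 1.9710 bits.
Huffman merges: 9/50+23/100→41/100; 7/25+31/100→59/100; 41/100+59/100→1. L = 2 ≈ 2.0000.
Efficiency = H/L = 1.9710/2.0000 = 98.5%.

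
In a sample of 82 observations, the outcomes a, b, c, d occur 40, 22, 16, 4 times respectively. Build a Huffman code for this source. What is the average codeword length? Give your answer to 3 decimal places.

Probabilities are the counts divided by 82.
Repeatedly combine the two least-probable nodes; the expected code length is the sum of the merged weights.
merge 2/41 + 8/41 → 10/41
merge 10/41 + 11/41 → 21/41
merge 20/41 + 21/41 → 1
L = 10/41 + 21/41 + 1 = 72/41 ≈ 1.756 bits/symbol.

1.756 bits/symbol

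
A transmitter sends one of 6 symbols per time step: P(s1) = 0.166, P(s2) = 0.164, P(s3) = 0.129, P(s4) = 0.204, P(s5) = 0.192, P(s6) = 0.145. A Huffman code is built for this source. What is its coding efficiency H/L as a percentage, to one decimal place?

Entropy H = −Σ p log₂ p ≈ 2.5679 bits.
Huffman merges: 129/1000+29/200→137/500; 41/250+83/500→33/100; 24/125+51/250→99/250; 137/500+33/100→151/250; 99/250+151/250→1. L = 651/250 ≈ 2.6040.
Efficiency = H/L = 2.5679/2.6040 = 98.6%.

98.6%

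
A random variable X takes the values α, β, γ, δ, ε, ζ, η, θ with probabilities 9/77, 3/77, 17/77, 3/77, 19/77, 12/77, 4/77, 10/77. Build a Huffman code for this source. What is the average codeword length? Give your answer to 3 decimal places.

2.740 bits/symbol

Repeatedly combine the two least-probable nodes; the expected code length is the sum of the merged weights.
merge 3/77 + 3/77 → 6/77
merge 4/77 + 6/77 → 10/77
merge 9/77 + 10/77 → 19/77
merge 10/77 + 12/77 → 2/7
merge 17/77 + 19/77 → 36/77
merge 19/77 + 2/7 → 41/77
merge 36/77 + 41/77 → 1
L = 6/77 + 10/77 + 19/77 + 2/7 + 36/77 + 41/77 + 1 = 211/77 ≈ 2.740 bits/symbol.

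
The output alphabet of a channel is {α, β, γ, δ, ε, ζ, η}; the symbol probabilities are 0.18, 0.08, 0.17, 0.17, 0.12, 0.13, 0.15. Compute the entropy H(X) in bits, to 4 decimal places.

2.7662 bits

H = −Σ pᵢ log₂ pᵢ.
−0.18·log₂(0.18) = 0.4453
−0.08·log₂(0.08) = 0.2915
−0.17·log₂(0.17) = 0.4346
−0.17·log₂(0.17) = 0.4346
−0.12·log₂(0.12) = 0.3671
−0.13·log₂(0.13) = 0.3826
−0.15·log₂(0.15) = 0.4105
Sum ≈ 2.7662 → 2.7662 bits.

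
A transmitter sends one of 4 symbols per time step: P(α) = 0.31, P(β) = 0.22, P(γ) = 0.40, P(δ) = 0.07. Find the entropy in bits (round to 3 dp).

H = −Σ pᵢ log₂ pᵢ.
−0.31·log₂(0.31) = 0.5238
−0.22·log₂(0.22) = 0.4806
−0.40·log₂(0.40) = 0.5288
−0.07·log₂(0.07) = 0.2686
Sum ≈ 1.8017 → 1.802 bits.

1.802 bits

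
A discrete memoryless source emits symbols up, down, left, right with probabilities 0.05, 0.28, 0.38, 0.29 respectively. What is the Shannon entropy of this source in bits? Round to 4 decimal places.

1.7787 bits

H = −Σ pᵢ log₂ pᵢ.
−0.05·log₂(0.05) = 0.2161
−0.28·log₂(0.28) = 0.5142
−0.38·log₂(0.38) = 0.5305
−0.29·log₂(0.29) = 0.5179
Sum ≈ 1.7787 → 1.7787 bits.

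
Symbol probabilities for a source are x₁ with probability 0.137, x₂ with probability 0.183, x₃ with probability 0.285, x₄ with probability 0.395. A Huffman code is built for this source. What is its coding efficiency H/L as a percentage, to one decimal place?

Entropy H = −Σ p log₂ p ≈ 1.8867 bits.
Huffman merges: 137/1000+183/1000→8/25; 57/200+8/25→121/200; 79/200+121/200→1. L = 77/40 ≈ 1.9250.
Efficiency = H/L = 1.8867/1.9250 = 98.0%.

98.0%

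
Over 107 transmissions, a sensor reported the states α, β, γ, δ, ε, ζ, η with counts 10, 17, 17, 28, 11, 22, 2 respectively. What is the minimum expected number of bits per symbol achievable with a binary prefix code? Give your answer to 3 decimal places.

2.645 bits/symbol

Probabilities are the counts divided by 107.
Repeatedly combine the two least-probable nodes; the expected code length is the sum of the merged weights.
merge 2/107 + 10/107 → 12/107
merge 11/107 + 12/107 → 23/107
merge 17/107 + 17/107 → 34/107
merge 22/107 + 23/107 → 45/107
merge 28/107 + 34/107 → 62/107
merge 45/107 + 62/107 → 1
L = 12/107 + 23/107 + 34/107 + 45/107 + 62/107 + 1 = 283/107 ≈ 2.645 bits/symbol.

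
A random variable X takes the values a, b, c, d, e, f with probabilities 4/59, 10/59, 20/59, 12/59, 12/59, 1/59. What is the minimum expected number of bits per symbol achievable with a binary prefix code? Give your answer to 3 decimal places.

Repeatedly combine the two least-probable nodes; the expected code length is the sum of the merged weights.
merge 1/59 + 4/59 → 5/59
merge 5/59 + 10/59 → 15/59
merge 12/59 + 12/59 → 24/59
merge 15/59 + 20/59 → 35/59
merge 24/59 + 35/59 → 1
L = 5/59 + 15/59 + 24/59 + 35/59 + 1 = 138/59 ≈ 2.339 bits/symbol.

2.339 bits/symbol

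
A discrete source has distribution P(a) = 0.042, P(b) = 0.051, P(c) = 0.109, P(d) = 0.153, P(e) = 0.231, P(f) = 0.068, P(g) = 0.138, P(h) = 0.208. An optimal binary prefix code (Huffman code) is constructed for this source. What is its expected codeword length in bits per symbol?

Repeatedly combine the two least-probable nodes; the expected code length is the sum of the merged weights.
merge 21/500 + 51/1000 → 93/1000
merge 17/250 + 93/1000 → 161/1000
merge 109/1000 + 69/500 → 247/1000
merge 153/1000 + 161/1000 → 157/500
merge 26/125 + 231/1000 → 439/1000
merge 247/1000 + 157/500 → 561/1000
merge 439/1000 + 561/1000 → 1
L = 93/1000 + 161/1000 + 247/1000 + 157/500 + 439/1000 + 561/1000 + 1 = 563/200 = 2.815 bits/symbol.

2.815 bits/symbol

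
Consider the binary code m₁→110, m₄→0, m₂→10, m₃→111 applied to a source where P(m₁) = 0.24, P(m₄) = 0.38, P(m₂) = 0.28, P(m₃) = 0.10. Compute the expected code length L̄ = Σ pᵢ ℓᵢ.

L̄ = Σ pᵢ·ℓᵢ = 0.24·3 + 0.38·1 + 0.28·2 + 0.10·3 = 1.96 bits/symbol.

1.96 bits/symbol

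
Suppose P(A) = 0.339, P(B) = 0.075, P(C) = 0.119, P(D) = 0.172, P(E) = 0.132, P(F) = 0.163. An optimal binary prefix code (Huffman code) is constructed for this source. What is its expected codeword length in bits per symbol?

Repeatedly combine the two least-probable nodes; the expected code length is the sum of the merged weights.
merge 3/40 + 119/1000 → 97/500
merge 33/250 + 163/1000 → 59/200
merge 43/250 + 97/500 → 183/500
merge 59/200 + 339/1000 → 317/500
merge 183/500 + 317/500 → 1
L = 97/500 + 59/200 + 183/500 + 317/500 + 1 = 2489/1000 = 2.489 bits/symbol.

2.489 bits/symbol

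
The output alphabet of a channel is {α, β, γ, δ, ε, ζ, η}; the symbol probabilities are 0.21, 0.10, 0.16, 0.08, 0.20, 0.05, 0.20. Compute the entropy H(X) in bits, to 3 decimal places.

H = −Σ pᵢ log₂ pᵢ.
−0.21·log₂(0.21) = 0.4728
−0.10·log₂(0.10) = 0.3322
−0.16·log₂(0.16) = 0.4230
−0.08·log₂(0.08) = 0.2915
−0.20·log₂(0.20) = 0.4644
−0.05·log₂(0.05) = 0.2161
−0.20·log₂(0.20) = 0.4644
Sum ≈ 2.6644 → 2.664 bits.

2.664 bits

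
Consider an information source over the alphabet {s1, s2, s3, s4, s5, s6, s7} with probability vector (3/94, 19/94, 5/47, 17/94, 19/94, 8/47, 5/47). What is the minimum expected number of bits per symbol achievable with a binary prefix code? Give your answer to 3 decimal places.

Repeatedly combine the two least-probable nodes; the expected code length is the sum of the merged weights.
merge 3/94 + 5/47 → 13/94
merge 5/47 + 13/94 → 23/94
merge 8/47 + 17/94 → 33/94
merge 19/94 + 19/94 → 19/47
merge 23/94 + 33/94 → 28/47
merge 19/47 + 28/47 → 1
L = 13/94 + 23/94 + 33/94 + 19/47 + 28/47 + 1 = 257/94 ≈ 2.734 bits/symbol.

2.734 bits/symbol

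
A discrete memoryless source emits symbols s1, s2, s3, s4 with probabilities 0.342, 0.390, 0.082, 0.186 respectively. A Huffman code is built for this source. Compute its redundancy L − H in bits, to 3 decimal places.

Entropy H = −Σ p log₂ p ≈ 1.8064 bits.
Huffman merges: 41/500+93/500→67/250; 67/250+171/500→61/100; 39/100+61/100→1. L = 939/500 ≈ 1.8780.
L − H = 1.8780 − 1.8064 = 0.072 bits.

0.072 bits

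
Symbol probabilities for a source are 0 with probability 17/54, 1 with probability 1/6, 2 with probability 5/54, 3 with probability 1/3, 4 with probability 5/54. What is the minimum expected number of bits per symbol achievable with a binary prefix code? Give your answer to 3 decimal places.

2.185 bits/symbol

Repeatedly combine the two least-probable nodes; the expected code length is the sum of the merged weights.
merge 5/54 + 5/54 → 5/27
merge 1/6 + 5/27 → 19/54
merge 17/54 + 1/3 → 35/54
merge 19/54 + 35/54 → 1
L = 5/27 + 19/54 + 35/54 + 1 = 59/27 ≈ 2.185 bits/symbol.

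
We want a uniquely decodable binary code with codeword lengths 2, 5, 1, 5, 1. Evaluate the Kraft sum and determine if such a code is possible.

With common denominator 2^5 = 32: Σ 2^(−ℓᵢ) = 8/32 + 1/32 + 16/32 + 1/32 + 16/32 = 42/32 = 1.3125.
Kraft's inequality requires Σ ≤ 1; here Σ = 1.3125 > 1, so no such prefix code exists.

1.3125; no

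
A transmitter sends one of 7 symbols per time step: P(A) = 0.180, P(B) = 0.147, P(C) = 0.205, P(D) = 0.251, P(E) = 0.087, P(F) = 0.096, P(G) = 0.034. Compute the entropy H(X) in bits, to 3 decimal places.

2.618 bits

H = −Σ pᵢ log₂ pᵢ.
−0.180·log₂(0.180) = 0.4453
−0.147·log₂(0.147) = 0.4066
−0.205·log₂(0.205) = 0.4687
−0.251·log₂(0.251) = 0.5006
−0.087·log₂(0.087) = 0.3065
−0.096·log₂(0.096) = 0.3246
−0.034·log₂(0.034) = 0.1659
Sum ≈ 2.6181 → 2.618 bits.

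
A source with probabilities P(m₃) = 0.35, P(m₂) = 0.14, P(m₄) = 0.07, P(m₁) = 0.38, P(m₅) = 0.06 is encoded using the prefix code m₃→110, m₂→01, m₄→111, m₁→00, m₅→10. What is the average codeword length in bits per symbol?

L̄ = Σ pᵢ·ℓᵢ = 0.35·3 + 0.14·2 + 0.07·3 + 0.38·2 + 0.06·2 = 2.42 bits/symbol.

2.42 bits/symbol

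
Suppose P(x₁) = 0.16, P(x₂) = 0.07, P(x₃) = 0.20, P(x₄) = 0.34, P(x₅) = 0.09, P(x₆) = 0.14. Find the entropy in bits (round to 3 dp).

2.395 bits

H = −Σ pᵢ log₂ pᵢ.
−0.16·log₂(0.16) = 0.4230
−0.07·log₂(0.07) = 0.2686
−0.20·log₂(0.20) = 0.4644
−0.34·log₂(0.34) = 0.5292
−0.09·log₂(0.09) = 0.3127
−0.14·log₂(0.14) = 0.3971
Sum ≈ 2.3949 → 2.395 bits.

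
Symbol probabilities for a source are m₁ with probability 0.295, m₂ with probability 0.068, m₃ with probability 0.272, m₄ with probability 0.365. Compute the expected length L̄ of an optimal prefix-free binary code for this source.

1.975 bits/symbol

Repeatedly combine the two least-probable nodes; the expected code length is the sum of the merged weights.
merge 17/250 + 34/125 → 17/50
merge 59/200 + 17/50 → 127/200
merge 73/200 + 127/200 → 1
L = 17/50 + 127/200 + 1 = 79/40 = 1.975 bits/symbol.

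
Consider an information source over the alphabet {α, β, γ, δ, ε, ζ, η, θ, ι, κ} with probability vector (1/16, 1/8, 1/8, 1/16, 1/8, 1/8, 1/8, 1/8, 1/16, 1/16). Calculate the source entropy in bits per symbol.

3.25 bits

Each probability is a power of 1/2, so log₂(1/p) is an integer.
H = Σ p·log₂(1/p) = 1/16·4 + 1/8·3 + 1/8·3 + 1/16·4 + 1/8·3 + 1/8·3 + 1/8·3 + 1/8·3 + 1/16·4 + 1/16·4 = 3.25 bits.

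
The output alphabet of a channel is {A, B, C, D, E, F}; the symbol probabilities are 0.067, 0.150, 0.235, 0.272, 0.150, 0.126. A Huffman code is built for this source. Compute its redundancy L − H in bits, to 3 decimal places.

0.032 bits

Entropy H = −Σ p log₂ p ≈ 2.4608 bits.
Huffman merges: 67/1000+63/500→193/1000; 3/20+3/20→3/10; 193/1000+47/200→107/250; 34/125+3/10→143/250; 107/250+143/250→1. L = 2493/1000 ≈ 2.4930.
L − H = 2.4930 − 2.4608 = 0.032 bits.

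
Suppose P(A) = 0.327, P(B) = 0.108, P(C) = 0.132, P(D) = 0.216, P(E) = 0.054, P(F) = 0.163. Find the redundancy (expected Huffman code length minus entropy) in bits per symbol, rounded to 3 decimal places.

0.065 bits

Entropy H = −Σ p log₂ p ≈ 2.3913 bits.
Huffman merges: 27/500+27/250→81/500; 33/250+81/500→147/500; 163/1000+27/125→379/1000; 147/500+327/1000→621/1000; 379/1000+621/1000→1. L = 307/125 ≈ 2.4560.
L − H = 2.4560 − 2.3913 = 0.065 bits.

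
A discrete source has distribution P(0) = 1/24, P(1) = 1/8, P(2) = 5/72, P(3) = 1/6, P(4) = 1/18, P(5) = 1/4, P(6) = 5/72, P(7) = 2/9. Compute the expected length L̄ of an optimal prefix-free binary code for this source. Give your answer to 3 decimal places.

2.764 bits/symbol

Repeatedly combine the two least-probable nodes; the expected code length is the sum of the merged weights.
merge 1/24 + 1/18 → 7/72
merge 5/72 + 5/72 → 5/36
merge 7/72 + 1/8 → 2/9
merge 5/36 + 1/6 → 11/36
merge 2/9 + 2/9 → 4/9
merge 1/4 + 11/36 → 5/9
merge 4/9 + 5/9 → 1
L = 7/72 + 5/36 + 2/9 + 11/36 + 4/9 + 5/9 + 1 = 199/72 ≈ 2.764 bits/symbol.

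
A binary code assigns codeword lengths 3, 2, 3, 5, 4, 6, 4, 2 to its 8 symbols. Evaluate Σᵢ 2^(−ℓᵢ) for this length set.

With common denominator 2^6 = 64: Σ 2^(−ℓᵢ) = 8/64 + 16/64 + 8/64 + 2/64 + 4/64 + 1/64 + 4/64 + 16/64 = 59/64 = 0.921875.

0.921875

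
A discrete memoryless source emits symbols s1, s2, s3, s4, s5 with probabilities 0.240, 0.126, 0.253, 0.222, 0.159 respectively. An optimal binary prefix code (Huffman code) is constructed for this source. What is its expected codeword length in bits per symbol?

2.285 bits/symbol

Repeatedly combine the two least-probable nodes; the expected code length is the sum of the merged weights.
merge 63/500 + 159/1000 → 57/200
merge 111/500 + 6/25 → 231/500
merge 253/1000 + 57/200 → 269/500
merge 231/500 + 269/500 → 1
L = 57/200 + 231/500 + 269/500 + 1 = 457/200 = 2.285 bits/symbol.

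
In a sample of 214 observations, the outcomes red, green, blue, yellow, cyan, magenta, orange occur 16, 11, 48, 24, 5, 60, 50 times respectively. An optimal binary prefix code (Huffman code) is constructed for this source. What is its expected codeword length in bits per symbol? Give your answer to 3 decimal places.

2.486 bits/symbol

Probabilities are the counts divided by 214.
Repeatedly combine the two least-probable nodes; the expected code length is the sum of the merged weights.
merge 5/214 + 11/214 → 8/107
merge 8/107 + 8/107 → 16/107
merge 12/107 + 16/107 → 28/107
merge 24/107 + 25/107 → 49/107
merge 28/107 + 30/107 → 58/107
merge 49/107 + 58/107 → 1
L = 8/107 + 16/107 + 28/107 + 49/107 + 58/107 + 1 = 266/107 ≈ 2.486 bits/symbol.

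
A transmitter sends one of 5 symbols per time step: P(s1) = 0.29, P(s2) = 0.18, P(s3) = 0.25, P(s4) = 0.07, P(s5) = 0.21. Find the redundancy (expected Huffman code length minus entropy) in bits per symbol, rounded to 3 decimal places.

0.045 bits

Entropy H = −Σ p log₂ p ≈ 2.2046 bits.
Huffman merges: 7/100+9/50→1/4; 21/100+1/4→23/50; 1/4+29/100→27/50; 23/50+27/50→1. L = 9/4 ≈ 2.2500.
L − H = 2.2500 − 2.2046 = 0.045 bits.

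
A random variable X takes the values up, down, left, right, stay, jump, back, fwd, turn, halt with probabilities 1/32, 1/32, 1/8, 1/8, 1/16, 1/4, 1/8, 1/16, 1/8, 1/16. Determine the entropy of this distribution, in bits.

Each probability is a power of 1/2, so log₂(1/p) is an integer.
H = Σ p·log₂(1/p) = 1/32·5 + 1/32·5 + 1/8·3 + 1/8·3 + 1/16·4 + 1/4·2 + 1/8·3 + 1/16·4 + 1/8·3 + 1/16·4 = 3.0625 bits.

3.0625 bits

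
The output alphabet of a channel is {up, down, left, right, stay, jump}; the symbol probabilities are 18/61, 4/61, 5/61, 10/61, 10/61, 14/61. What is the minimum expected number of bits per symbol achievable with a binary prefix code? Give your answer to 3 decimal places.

Repeatedly combine the two least-probable nodes; the expected code length is the sum of the merged weights.
merge 4/61 + 5/61 → 9/61
merge 9/61 + 10/61 → 19/61
merge 10/61 + 14/61 → 24/61
merge 18/61 + 19/61 → 37/61
merge 24/61 + 37/61 → 1
L = 9/61 + 19/61 + 24/61 + 37/61 + 1 = 150/61 ≈ 2.459 bits/symbol.

2.459 bits/symbol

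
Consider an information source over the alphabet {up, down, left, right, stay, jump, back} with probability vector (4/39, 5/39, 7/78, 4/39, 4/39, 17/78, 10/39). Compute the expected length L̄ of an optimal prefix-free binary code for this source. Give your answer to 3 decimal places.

2.718 bits/symbol

Repeatedly combine the two least-probable nodes; the expected code length is the sum of the merged weights.
merge 7/78 + 4/39 → 5/26
merge 4/39 + 4/39 → 8/39
merge 5/39 + 5/26 → 25/78
merge 8/39 + 17/78 → 11/26
merge 10/39 + 25/78 → 15/26
merge 11/26 + 15/26 → 1
L = 5/26 + 8/39 + 25/78 + 11/26 + 15/26 + 1 = 106/39 ≈ 2.718 bits/symbol.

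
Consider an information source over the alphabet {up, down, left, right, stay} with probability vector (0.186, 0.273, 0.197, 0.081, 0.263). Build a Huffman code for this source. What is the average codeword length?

2.267 bits/symbol

Repeatedly combine the two least-probable nodes; the expected code length is the sum of the merged weights.
merge 81/1000 + 93/500 → 267/1000
merge 197/1000 + 263/1000 → 23/50
merge 267/1000 + 273/1000 → 27/50
merge 23/50 + 27/50 → 1
L = 267/1000 + 23/50 + 27/50 + 1 = 2267/1000 = 2.267 bits/symbol.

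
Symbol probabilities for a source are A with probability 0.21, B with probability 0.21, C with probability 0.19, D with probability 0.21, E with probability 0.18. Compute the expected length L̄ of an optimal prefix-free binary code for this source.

Repeatedly combine the two least-probable nodes; the expected code length is the sum of the merged weights.
merge 9/50 + 19/100 → 37/100
merge 21/100 + 21/100 → 21/50
merge 21/100 + 37/100 → 29/50
merge 21/50 + 29/50 → 1
L = 37/100 + 21/50 + 29/50 + 1 = 237/100 = 2.37 bits/symbol.

2.37 bits/symbol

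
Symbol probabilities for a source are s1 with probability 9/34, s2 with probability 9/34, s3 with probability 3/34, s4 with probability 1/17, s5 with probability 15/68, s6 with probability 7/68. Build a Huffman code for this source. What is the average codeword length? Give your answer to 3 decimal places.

2.397 bits/symbol

Repeatedly combine the two least-probable nodes; the expected code length is the sum of the merged weights.
merge 1/17 + 3/34 → 5/34
merge 7/68 + 5/34 → 1/4
merge 15/68 + 1/4 → 8/17
merge 9/34 + 9/34 → 9/17
merge 8/17 + 9/17 → 1
L = 5/34 + 1/4 + 8/17 + 9/17 + 1 = 163/68 ≈ 2.397 bits/symbol.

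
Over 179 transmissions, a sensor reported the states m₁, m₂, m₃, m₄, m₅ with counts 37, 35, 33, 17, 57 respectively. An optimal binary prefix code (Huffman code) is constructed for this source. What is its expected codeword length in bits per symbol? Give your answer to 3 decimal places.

Probabilities are the counts divided by 179.
Repeatedly combine the two least-probable nodes; the expected code length is the sum of the merged weights.
merge 17/179 + 33/179 → 50/179
merge 35/179 + 37/179 → 72/179
merge 50/179 + 57/179 → 107/179
merge 72/179 + 107/179 → 1
L = 50/179 + 72/179 + 107/179 + 1 = 408/179 ≈ 2.279 bits/symbol.

2.279 bits/symbol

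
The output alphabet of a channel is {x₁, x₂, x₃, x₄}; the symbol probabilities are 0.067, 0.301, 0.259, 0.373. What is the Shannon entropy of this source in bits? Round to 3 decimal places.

H = −Σ pᵢ log₂ pᵢ.
−0.067·log₂(0.067) = 0.2613
−0.301·log₂(0.301) = 0.5214
−0.259·log₂(0.259) = 0.5048
−0.373·log₂(0.373) = 0.5307
Sum ≈ 1.8181 → 1.818 bits.

1.818 bits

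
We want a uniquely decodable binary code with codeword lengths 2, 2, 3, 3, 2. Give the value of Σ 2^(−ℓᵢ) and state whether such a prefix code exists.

1; yes

With common denominator 2^3 = 8: Σ 2^(−ℓᵢ) = 2/8 + 2/8 + 1/8 + 1/8 + 2/8 = 8/8 = 1.
Kraft's inequality requires Σ ≤ 1; here Σ = 1 ≤ 1, so such a prefix code exists.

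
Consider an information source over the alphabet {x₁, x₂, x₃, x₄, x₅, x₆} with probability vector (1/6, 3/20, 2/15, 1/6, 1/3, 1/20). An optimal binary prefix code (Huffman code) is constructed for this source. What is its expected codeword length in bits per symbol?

2.5 bits/symbol

Repeatedly combine the two least-probable nodes; the expected code length is the sum of the merged weights.
merge 1/20 + 2/15 → 11/60
merge 3/20 + 1/6 → 19/60
merge 1/6 + 11/60 → 7/20
merge 19/60 + 1/3 → 13/20
merge 7/20 + 13/20 → 1
L = 11/60 + 19/60 + 7/20 + 13/20 + 1 = 5/2 = 2.5 bits/symbol.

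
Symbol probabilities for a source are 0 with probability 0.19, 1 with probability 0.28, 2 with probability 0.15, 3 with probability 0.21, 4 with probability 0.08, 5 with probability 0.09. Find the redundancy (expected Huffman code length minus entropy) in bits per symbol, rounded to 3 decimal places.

Entropy H = −Σ p log₂ p ≈ 2.4570 bits.
Huffman merges: 2/25+9/100→17/100; 3/20+17/100→8/25; 19/100+21/100→2/5; 7/25+8/25→3/5; 2/5+3/5→1. L = 249/100 ≈ 2.4900.
L − H = 2.4900 − 2.4570 = 0.033 bits.

0.033 bits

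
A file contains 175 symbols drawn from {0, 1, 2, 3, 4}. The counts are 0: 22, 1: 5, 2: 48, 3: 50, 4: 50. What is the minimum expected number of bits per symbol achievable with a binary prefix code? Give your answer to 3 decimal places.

Probabilities are the counts divided by 175.
Repeatedly combine the two least-probable nodes; the expected code length is the sum of the merged weights.
merge 1/35 + 22/175 → 27/175
merge 27/175 + 48/175 → 3/7
merge 2/7 + 2/7 → 4/7
merge 3/7 + 4/7 → 1
L = 27/175 + 3/7 + 4/7 + 1 = 377/175 ≈ 2.154 bits/symbol.

2.154 bits/symbol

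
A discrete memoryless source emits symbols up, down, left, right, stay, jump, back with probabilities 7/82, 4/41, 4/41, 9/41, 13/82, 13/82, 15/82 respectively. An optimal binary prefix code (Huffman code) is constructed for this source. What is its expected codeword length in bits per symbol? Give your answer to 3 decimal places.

Repeatedly combine the two least-probable nodes; the expected code length is the sum of the merged weights.
merge 7/82 + 4/41 → 15/82
merge 4/41 + 13/82 → 21/82
merge 13/82 + 15/82 → 14/41
merge 15/82 + 9/41 → 33/82
merge 21/82 + 14/41 → 49/82
merge 33/82 + 49/82 → 1
L = 15/82 + 21/82 + 14/41 + 33/82 + 49/82 + 1 = 114/41 ≈ 2.780 bits/symbol.

2.780 bits/symbol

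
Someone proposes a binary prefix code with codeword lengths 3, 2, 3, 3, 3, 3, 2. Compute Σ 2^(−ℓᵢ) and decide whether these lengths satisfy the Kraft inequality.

1.125; no

With common denominator 2^3 = 8: Σ 2^(−ℓᵢ) = 1/8 + 2/8 + 1/8 + 1/8 + 1/8 + 1/8 + 2/8 = 9/8 = 1.125.
Kraft's inequality requires Σ ≤ 1; here Σ = 1.125 > 1, so no such prefix code exists.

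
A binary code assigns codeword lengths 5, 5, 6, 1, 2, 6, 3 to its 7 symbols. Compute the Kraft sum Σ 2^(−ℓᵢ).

With common denominator 2^6 = 64: Σ 2^(−ℓᵢ) = 2/64 + 2/64 + 1/64 + 32/64 + 16/64 + 1/64 + 8/64 = 62/64 = 0.96875.

0.96875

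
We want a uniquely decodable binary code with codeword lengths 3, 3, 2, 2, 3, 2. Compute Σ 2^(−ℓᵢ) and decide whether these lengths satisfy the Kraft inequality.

With common denominator 2^3 = 8: Σ 2^(−ℓᵢ) = 1/8 + 1/8 + 2/8 + 2/8 + 1/8 + 2/8 = 9/8 = 1.125.
Kraft's inequality requires Σ ≤ 1; here Σ = 1.125 > 1, so no such prefix code exists.

1.125; no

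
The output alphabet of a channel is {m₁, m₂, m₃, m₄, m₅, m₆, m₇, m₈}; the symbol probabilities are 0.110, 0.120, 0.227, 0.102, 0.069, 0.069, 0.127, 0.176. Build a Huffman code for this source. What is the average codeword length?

Repeatedly combine the two least-probable nodes; the expected code length is the sum of the merged weights.
merge 69/1000 + 69/1000 → 69/500
merge 51/500 + 11/100 → 53/250
merge 3/25 + 127/1000 → 247/1000
merge 69/500 + 22/125 → 157/500
merge 53/250 + 227/1000 → 439/1000
merge 247/1000 + 157/500 → 561/1000
merge 439/1000 + 561/1000 → 1
L = 69/500 + 53/250 + 247/1000 + 157/500 + 439/1000 + 561/1000 + 1 = 2911/1000 = 2.911 bits/symbol.

2.911 bits/symbol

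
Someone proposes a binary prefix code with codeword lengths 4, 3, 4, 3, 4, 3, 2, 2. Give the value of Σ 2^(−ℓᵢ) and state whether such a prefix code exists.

With common denominator 2^4 = 16: Σ 2^(−ℓᵢ) = 1/16 + 2/16 + 1/16 + 2/16 + 1/16 + 2/16 + 4/16 + 4/16 = 17/16 = 1.0625.
Kraft's inequality requires Σ ≤ 1; here Σ = 1.0625 > 1, so no such prefix code exists.

1.0625; no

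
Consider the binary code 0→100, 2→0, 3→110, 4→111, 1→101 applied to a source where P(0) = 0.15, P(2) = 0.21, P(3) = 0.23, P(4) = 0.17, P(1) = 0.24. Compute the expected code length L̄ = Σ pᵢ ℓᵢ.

L̄ = Σ pᵢ·ℓᵢ = 0.15·3 + 0.21·1 + 0.23·3 + 0.17·3 + 0.24·3 = 2.58 bits/symbol.

2.58 bits/symbol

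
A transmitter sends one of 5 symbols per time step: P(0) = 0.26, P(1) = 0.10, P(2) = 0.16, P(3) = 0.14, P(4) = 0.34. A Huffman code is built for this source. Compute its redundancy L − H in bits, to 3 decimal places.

0.053 bits

Entropy H = −Σ p log₂ p ≈ 2.1868 bits.
Huffman merges: 1/10+7/50→6/25; 4/25+6/25→2/5; 13/50+17/50→3/5; 2/5+3/5→1. L = 56/25 ≈ 2.2400.
L − H = 2.2400 − 2.1868 = 0.053 bits.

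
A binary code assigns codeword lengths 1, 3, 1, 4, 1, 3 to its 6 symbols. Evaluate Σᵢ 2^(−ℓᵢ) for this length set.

With common denominator 2^4 = 16: Σ 2^(−ℓᵢ) = 8/16 + 2/16 + 8/16 + 1/16 + 8/16 + 2/16 = 29/16 = 1.8125.

1.8125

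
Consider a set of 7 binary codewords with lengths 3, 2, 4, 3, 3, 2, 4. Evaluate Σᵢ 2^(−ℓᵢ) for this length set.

With common denominator 2^4 = 16: Σ 2^(−ℓᵢ) = 2/16 + 4/16 + 1/16 + 2/16 + 2/16 + 4/16 + 1/16 = 16/16 = 1.

1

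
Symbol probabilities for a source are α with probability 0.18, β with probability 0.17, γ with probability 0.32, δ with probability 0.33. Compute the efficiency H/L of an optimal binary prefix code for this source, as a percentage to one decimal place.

96.7%

Entropy H = −Σ p log₂ p ≈ 1.9338 bits.
Huffman merges: 17/100+9/50→7/20; 8/25+33/100→13/20; 7/20+13/20→1. L = 2 ≈ 2.0000.
Efficiency = H/L = 1.9338/2.0000 = 96.7%.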